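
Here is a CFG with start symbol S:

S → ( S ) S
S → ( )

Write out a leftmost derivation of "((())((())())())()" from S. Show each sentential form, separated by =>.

S=>(S)S=>((S)S)S=>((())S)S=>((())(S)S)S=>((())((S)S)S)S=>((())((())S)S)S=>((())((())())S)S=>((())((())())())S=>((())((())())())()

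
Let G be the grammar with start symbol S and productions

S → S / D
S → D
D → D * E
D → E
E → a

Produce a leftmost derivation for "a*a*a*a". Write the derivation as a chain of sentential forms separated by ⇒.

S ⇒ D ⇒ D*E ⇒ D*E*E ⇒ D*E*E*E ⇒ E*E*E*E ⇒ a*E*E*E ⇒ a*a*E*E ⇒ a*a*a*E ⇒ a*a*a*a

S ⇒ D   [S → D]
D ⇒ D*E   [D → D * E]
D*E ⇒ D*E*E   [D → D * E]
D*E*E ⇒ D*E*E*E   [D → D * E]
D*E*E*E ⇒ E*E*E*E   [D → E]
E*E*E*E ⇒ a*E*E*E   [E → a]
a*E*E*E ⇒ a*a*E*E   [E → a]
a*a*E*E ⇒ a*a*a*E   [E → a]
a*a*a*E ⇒ a*a*a*a   [E → a]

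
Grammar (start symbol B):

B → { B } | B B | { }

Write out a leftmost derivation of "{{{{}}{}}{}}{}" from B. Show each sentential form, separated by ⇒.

B ⇒ BB   [B → B B]
BB ⇒ {B}B   [B → { B }]
{B}B ⇒ {BB}B   [B → B B]
{BB}B ⇒ {{B}B}B   [B → { B }]
{{B}B}B ⇒ {{BB}B}B   [B → B B]
{{BB}B}B ⇒ {{{B}B}B}B   [B → { B }]
{{{B}B}B}B ⇒ {{{{}}B}B}B   [B → { }]
{{{{}}B}B}B ⇒ {{{{}}{}}B}B   [B → { }]
{{{{}}{}}B}B ⇒ {{{{}}{}}{}}B   [B → { }]
{{{{}}{}}{}}B ⇒ {{{{}}{}}{}}{}   [B → { }]

B⇒BB⇒{B}B⇒{BB}B⇒{{B}B}B⇒{{BB}B}B⇒{{{B}B}B}B⇒{{{{}}B}B}B⇒{{{{}}{}}B}B⇒{{{{}}{}}{}}B⇒{{{{}}{}}{}}{}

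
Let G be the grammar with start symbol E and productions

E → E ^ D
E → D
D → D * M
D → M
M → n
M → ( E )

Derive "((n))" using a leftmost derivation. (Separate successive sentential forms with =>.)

E => D   [E → D]
D => M   [D → M]
M => (E)   [M → ( E )]
(E) => (D)   [E → D]
(D) => (M)   [D → M]
(M) => ((E))   [M → ( E )]
((E)) => ((D))   [E → D]
((D)) => ((M))   [D → M]
((M)) => ((n))   [M → n]

E => D => M => (E) => (D) => (M) => ((E)) => ((D)) => ((M)) => ((n))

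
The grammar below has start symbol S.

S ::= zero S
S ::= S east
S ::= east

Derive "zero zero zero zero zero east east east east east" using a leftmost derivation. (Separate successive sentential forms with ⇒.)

S ⇒ S east   [S ::= S east]
S east ⇒ zero S east   [S ::= zero S]
zero S east ⇒ zero S east east   [S ::= S east]
zero S east east ⇒ zero S east east east   [S ::= S east]
zero S east east east ⇒ zero zero S east east east   [S ::= zero S]
zero zero S east east east ⇒ zero zero zero S east east east   [S ::= zero S]
zero zero zero S east east east ⇒ zero zero zero zero S east east east   [S ::= zero S]
zero zero zero zero S east east east ⇒ zero zero zero zero S east east east east   [S ::= S east]
zero zero zero zero S east east east east ⇒ zero zero zero zero zero S east east east east   [S ::= zero S]
zero zero zero zero zero S east east east east ⇒ zero zero zero zero zero east east east east east   [S ::= east]

S ⇒ S east ⇒ zero S east ⇒ zero S east east ⇒ zero S east east east ⇒ zero zero S east east east ⇒ zero zero zero S east east east ⇒ zero zero zero zero S east east east ⇒ zero zero zero zero S east east east east ⇒ zero zero zero zero zero S east east east east ⇒ zero zero zero zero zero east east east east east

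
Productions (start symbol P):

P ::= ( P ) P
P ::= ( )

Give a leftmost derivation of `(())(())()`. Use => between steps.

P => (P)P   [P ::= ( P ) P]
(P)P => (())P   [P ::= ( )]
(())P => (())(P)P   [P ::= ( P ) P]
(())(P)P => (())(())P   [P ::= ( )]
(())(())P => (())(())()   [P ::= ( )]

P => (P)P => (())P => (())(P)P => (())(())P => (())(())()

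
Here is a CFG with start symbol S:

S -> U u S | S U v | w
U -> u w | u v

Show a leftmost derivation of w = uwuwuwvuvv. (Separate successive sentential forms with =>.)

S => SUv => UuSUv => uwuSUv => uwuSUvUv => uwuwUvUv => uwuwuwvUv => uwuwuwvuvv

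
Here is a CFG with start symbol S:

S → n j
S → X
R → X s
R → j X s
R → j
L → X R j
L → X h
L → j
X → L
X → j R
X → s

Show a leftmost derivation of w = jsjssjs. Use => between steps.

S => X => jR => jXs => jLs => jXRjs => jsRjs => jsjXsjs => jsjssjs

S => X   [S → X]
X => jR   [X → j R]
jR => jXs   [R → X s]
jXs => jLs   [X → L]
jLs => jXRjs   [L → X R j]
jXRjs => jsRjs   [X → s]
jsRjs => jsjXsjs   [R → j X s]
jsjXsjs => jsjssjs   [X → s]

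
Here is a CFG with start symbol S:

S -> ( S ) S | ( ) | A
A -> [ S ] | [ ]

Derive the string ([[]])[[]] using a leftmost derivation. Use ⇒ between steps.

S ⇒ (S)S ⇒ (A)S ⇒ ([S])S ⇒ ([A])S ⇒ ([[]])S ⇒ ([[]])A ⇒ ([[]])[S] ⇒ ([[]])[A] ⇒ ([[]])[[]]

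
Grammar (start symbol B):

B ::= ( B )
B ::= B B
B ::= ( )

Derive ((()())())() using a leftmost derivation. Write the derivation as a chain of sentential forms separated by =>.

B => BB => (B)B => (BB)B => ((B)B)B => ((BB)B)B => ((()B)B)B => ((()())B)B => ((()())())B => ((()())())()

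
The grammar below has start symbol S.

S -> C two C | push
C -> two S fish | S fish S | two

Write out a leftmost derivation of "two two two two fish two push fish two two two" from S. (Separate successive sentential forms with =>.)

S => C two C   [S -> C two C]
C two C => two S fish two C   [C -> two S fish]
two S fish two C => two C two C fish two C   [S -> C two C]
two C two C fish two C => two two two C fish two C   [C -> two]
two two two C fish two C => two two two two fish two C   [C -> two]
two two two two fish two C => two two two two fish two S fish S   [C -> S fish S]
two two two two fish two S fish S => two two two two fish two push fish S   [S -> push]
two two two two fish two push fish S => two two two two fish two push fish C two C   [S -> C two C]
two two two two fish two push fish C two C => two two two two fish two push fish two two C   [C -> two]
two two two two fish two push fish two two C => two two two two fish two push fish two two two   [C -> two]

S => C two C => two S fish two C => two C two C fish two C => two two two C fish two C => two two two two fish two C => two two two two fish two S fish S => two two two two fish two push fish S => two two two two fish two push fish C two C => two two two two fish two push fish two two C => two two two two fish two push fish two two two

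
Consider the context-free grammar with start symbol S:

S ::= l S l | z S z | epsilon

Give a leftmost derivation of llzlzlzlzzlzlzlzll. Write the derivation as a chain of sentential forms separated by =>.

S => lSl => llSll => llzSzll => llzlSlzll => llzlzSzlzll => llzlzlSlzlzll => llzlzlzSzlzlzll => llzlzlzlSlzlzlzll => llzlzlzlzSzlzlzlzll => llzlzlzlzzlzlzlzll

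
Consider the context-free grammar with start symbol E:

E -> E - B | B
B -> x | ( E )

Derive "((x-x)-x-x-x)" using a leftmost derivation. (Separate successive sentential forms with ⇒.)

E⇒B⇒(E)⇒(E-B)⇒(E-B-B)⇒(E-B-B-B)⇒(B-B-B-B)⇒((E)-B-B-B)⇒((E-B)-B-B-B)⇒((B-B)-B-B-B)⇒((x-B)-B-B-B)⇒((x-x)-B-B-B)⇒((x-x)-x-B-B)⇒((x-x)-x-x-B)⇒((x-x)-x-x-x)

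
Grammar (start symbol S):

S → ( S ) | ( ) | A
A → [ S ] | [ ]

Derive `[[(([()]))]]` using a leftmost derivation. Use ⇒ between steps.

S ⇒ A ⇒ [S] ⇒ [A] ⇒ [[S]] ⇒ [[(S)]] ⇒ [[((S))]] ⇒ [[((A))]] ⇒ [[(([S]))]] ⇒ [[(([()]))]]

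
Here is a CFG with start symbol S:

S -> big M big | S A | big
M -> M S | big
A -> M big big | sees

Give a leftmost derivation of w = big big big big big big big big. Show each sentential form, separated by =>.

S => S A => big M big A => big M S big A => big big S big A => big big big big A => big big big big M big big => big big big big M S big big => big big big big big S big big => big big big big big big big big

S => S A   [S -> S A]
S A => big M big A   [S -> big M big]
big M big A => big M S big A   [M -> M S]
big M S big A => big big S big A   [M -> big]
big big S big A => big big big big A   [S -> big]
big big big big A => big big big big M big big   [A -> M big big]
big big big big M big big => big big big big M S big big   [M -> M S]
big big big big M S big big => big big big big big S big big   [M -> big]
big big big big big S big big => big big big big big big big big   [S -> big]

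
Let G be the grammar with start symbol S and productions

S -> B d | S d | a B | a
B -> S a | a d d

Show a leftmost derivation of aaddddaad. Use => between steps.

S=>Bd=>Sad=>aBad=>aSaad=>aSdaad=>aBddaad=>aaddddaad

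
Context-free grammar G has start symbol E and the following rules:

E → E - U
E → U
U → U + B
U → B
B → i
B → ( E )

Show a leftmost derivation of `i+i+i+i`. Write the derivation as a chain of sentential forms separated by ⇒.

E ⇒ U   [E → U]
U ⇒ U+B   [U → U + B]
U+B ⇒ U+B+B   [U → U + B]
U+B+B ⇒ U+B+B+B   [U → U + B]
U+B+B+B ⇒ B+B+B+B   [U → B]
B+B+B+B ⇒ i+B+B+B   [B → i]
i+B+B+B ⇒ i+i+B+B   [B → i]
i+i+B+B ⇒ i+i+i+B   [B → i]
i+i+i+B ⇒ i+i+i+i   [B → i]

E ⇒ U ⇒ U+B ⇒ U+B+B ⇒ U+B+B+B ⇒ B+B+B+B ⇒ i+B+B+B ⇒ i+i+B+B ⇒ i+i+i+B ⇒ i+i+i+i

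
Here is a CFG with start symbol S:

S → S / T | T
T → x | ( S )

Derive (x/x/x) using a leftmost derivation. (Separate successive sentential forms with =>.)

S => T => (S) => (S/T) => (S/T/T) => (T/T/T) => (x/T/T) => (x/x/T) => (x/x/x)

S => T   [S → T]
T => (S)   [T → ( S )]
(S) => (S/T)   [S → S / T]
(S/T) => (S/T/T)   [S → S / T]
(S/T/T) => (T/T/T)   [S → T]
(T/T/T) => (x/T/T)   [T → x]
(x/T/T) => (x/x/T)   [T → x]
(x/x/T) => (x/x/x)   [T → x]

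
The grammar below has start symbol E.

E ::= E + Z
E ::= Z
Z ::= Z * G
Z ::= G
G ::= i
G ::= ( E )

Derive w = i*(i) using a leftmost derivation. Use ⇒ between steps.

E ⇒ Z   [E ::= Z]
Z ⇒ Z*G   [Z ::= Z * G]
Z*G ⇒ G*G   [Z ::= G]
G*G ⇒ i*G   [G ::= i]
i*G ⇒ i*(E)   [G ::= ( E )]
i*(E) ⇒ i*(Z)   [E ::= Z]
i*(Z) ⇒ i*(G)   [Z ::= G]
i*(G) ⇒ i*(i)   [G ::= i]

E⇒Z⇒Z*G⇒G*G⇒i*G⇒i*(E)⇒i*(Z)⇒i*(G)⇒i*(i)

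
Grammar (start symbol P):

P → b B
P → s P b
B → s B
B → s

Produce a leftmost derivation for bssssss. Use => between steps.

P => bB   [P → b B]
bB => bsB   [B → s B]
bsB => bssB   [B → s B]
bssB => bsssB   [B → s B]
bsssB => bssssB   [B → s B]
bssssB => bsssssB   [B → s B]
bsssssB => bssssss   [B → s]

P => bB => bsB => bssB => bsssB => bssssB => bsssssB => bssssss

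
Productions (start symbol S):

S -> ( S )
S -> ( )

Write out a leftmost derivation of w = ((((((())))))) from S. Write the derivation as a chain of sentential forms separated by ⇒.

S ⇒ (S) ⇒ ((S)) ⇒ (((S))) ⇒ ((((S)))) ⇒ (((((S))))) ⇒ ((((((S)))))) ⇒ ((((((()))))))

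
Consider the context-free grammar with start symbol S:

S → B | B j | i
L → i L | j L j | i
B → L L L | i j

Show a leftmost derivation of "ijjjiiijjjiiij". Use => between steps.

S => Bj => LLLj => iLLLj => ijLjLLj => ijjLjjLLj => ijjjLjjjLLj => ijjjiLjjjLLj => ijjjiiLjjjLLj => ijjjiiijjjLLj => ijjjiiijjjiLLj => ijjjiiijjjiiLj => ijjjiiijjjiiij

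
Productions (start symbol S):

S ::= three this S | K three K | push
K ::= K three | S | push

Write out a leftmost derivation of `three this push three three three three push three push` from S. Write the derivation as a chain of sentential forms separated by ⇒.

S ⇒ three this S   [S ::= three this S]
three this S ⇒ three this K three K   [S ::= K three K]
three this K three K ⇒ three this S three K   [K ::= S]
three this S three K ⇒ three this K three K three K   [S ::= K three K]
three this K three K three K ⇒ three this K three three K three K   [K ::= K three]
three this K three three K three K ⇒ three this K three three three K three K   [K ::= K three]
three this K three three three K three K ⇒ three this K three three three three K three K   [K ::= K three]
three this K three three three three K three K ⇒ three this push three three three three K three K   [K ::= push]
three this push three three three three K three K ⇒ three this push three three three three push three K   [K ::= push]
three this push three three three three push three K ⇒ three this push three three three three push three push   [K ::= push]

S ⇒ three this S ⇒ three this K three K ⇒ three this S three K ⇒ three this K three K three K ⇒ three this K three three K three K ⇒ three this K three three three K three K ⇒ three this K three three three three K three K ⇒ three this push three three three three K three K ⇒ three this push three three three three push three K ⇒ three this push three three three three push three push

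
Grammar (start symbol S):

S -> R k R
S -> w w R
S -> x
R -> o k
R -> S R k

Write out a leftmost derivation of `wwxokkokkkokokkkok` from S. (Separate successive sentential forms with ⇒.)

S ⇒ RkR   [S -> R k R]
RkR ⇒ SRkkR   [R -> S R k]
SRkkR ⇒ RkRRkkR   [S -> R k R]
RkRRkkR ⇒ SRkkRRkkR   [R -> S R k]
SRkkRRkkR ⇒ wwRRkkRRkkR   [S -> w w R]
wwRRkkRRkkR ⇒ wwSRkRkkRRkkR   [R -> S R k]
wwSRkRkkRRkkR ⇒ wwxRkRkkRRkkR   [S -> x]
wwxRkRkkRRkkR ⇒ wwxokkRkkRRkkR   [R -> o k]
wwxokkRkkRRkkR ⇒ wwxokkokkkRRkkR   [R -> o k]
wwxokkokkkRRkkR ⇒ wwxokkokkkokRkkR   [R -> o k]
wwxokkokkkokRkkR ⇒ wwxokkokkkokokkkR   [R -> o k]
wwxokkokkkokokkkR ⇒ wwxokkokkkokokkkok   [R -> o k]

S ⇒ RkR ⇒ SRkkR ⇒ RkRRkkR ⇒ SRkkRRkkR ⇒ wwRRkkRRkkR ⇒ wwSRkRkkRRkkR ⇒ wwxRkRkkRRkkR ⇒ wwxokkRkkRRkkR ⇒ wwxokkokkkRRkkR ⇒ wwxokkokkkokRkkR ⇒ wwxokkokkkokokkkR ⇒ wwxokkokkkokokkkok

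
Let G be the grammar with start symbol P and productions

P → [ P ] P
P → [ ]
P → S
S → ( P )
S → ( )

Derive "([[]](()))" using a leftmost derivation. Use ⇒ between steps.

P⇒S⇒(P)⇒([P]P)⇒([[]]P)⇒([[]]S)⇒([[]](P))⇒([[]](S))⇒([[]](()))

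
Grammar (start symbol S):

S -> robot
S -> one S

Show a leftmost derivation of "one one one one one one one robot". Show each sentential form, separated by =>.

S => one S => one one S => one one one S => one one one one S => one one one one one S => one one one one one one S => one one one one one one one S => one one one one one one one robot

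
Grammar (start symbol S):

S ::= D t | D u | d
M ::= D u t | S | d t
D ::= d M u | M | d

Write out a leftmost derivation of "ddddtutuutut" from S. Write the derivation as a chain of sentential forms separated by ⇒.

S ⇒ Dt ⇒ dMut ⇒ dDutut ⇒ ddMuutut ⇒ ddSuutut ⇒ ddDtuutut ⇒ dddMutuutut ⇒ ddddtutuutut

S ⇒ Dt   [S ::= D t]
Dt ⇒ dMut   [D ::= d M u]
dMut ⇒ dDutut   [M ::= D u t]
dDutut ⇒ ddMuutut   [D ::= d M u]
ddMuutut ⇒ ddSuutut   [M ::= S]
ddSuutut ⇒ ddDtuutut   [S ::= D t]
ddDtuutut ⇒ dddMutuutut   [D ::= d M u]
dddMutuutut ⇒ ddddtutuutut   [M ::= d t]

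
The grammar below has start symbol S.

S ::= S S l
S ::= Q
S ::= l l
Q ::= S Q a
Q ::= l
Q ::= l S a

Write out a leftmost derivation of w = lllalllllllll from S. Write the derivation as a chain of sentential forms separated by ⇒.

S ⇒ SSl ⇒ SSlSl ⇒ SSlSlSl ⇒ QSlSlSl ⇒ SQaSlSlSl ⇒ llQaSlSlSl ⇒ lllaSlSlSl ⇒ lllalllSlSl ⇒ lllallllllSl ⇒ lllalllllllll

S ⇒ SSl   [S ::= S S l]
SSl ⇒ SSlSl   [S ::= S S l]
SSlSl ⇒ SSlSlSl   [S ::= S S l]
SSlSlSl ⇒ QSlSlSl   [S ::= Q]
QSlSlSl ⇒ SQaSlSlSl   [Q ::= S Q a]
SQaSlSlSl ⇒ llQaSlSlSl   [S ::= l l]
llQaSlSlSl ⇒ lllaSlSlSl   [Q ::= l]
lllaSlSlSl ⇒ lllalllSlSl   [S ::= l l]
lllalllSlSl ⇒ lllallllllSl   [S ::= l l]
lllallllllSl ⇒ lllalllllllll   [S ::= l l]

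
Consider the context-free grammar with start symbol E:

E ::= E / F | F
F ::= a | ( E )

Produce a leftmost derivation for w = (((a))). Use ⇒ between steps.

E ⇒ F ⇒ (E) ⇒ (F) ⇒ ((E)) ⇒ ((F)) ⇒ (((E))) ⇒ (((F))) ⇒ (((a)))

E ⇒ F   [E ::= F]
F ⇒ (E)   [F ::= ( E )]
(E) ⇒ (F)   [E ::= F]
(F) ⇒ ((E))   [F ::= ( E )]
((E)) ⇒ ((F))   [E ::= F]
((F)) ⇒ (((E)))   [F ::= ( E )]
(((E))) ⇒ (((F)))   [E ::= F]
(((F))) ⇒ (((a)))   [F ::= a]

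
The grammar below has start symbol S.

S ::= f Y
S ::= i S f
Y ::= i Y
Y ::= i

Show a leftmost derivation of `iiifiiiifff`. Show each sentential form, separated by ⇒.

S ⇒ iSf ⇒ iiSff ⇒ iiiSfff ⇒ iiifYfff ⇒ iiifiYfff ⇒ iiifiiYfff ⇒ iiifiiiYfff ⇒ iiifiiiifff

S ⇒ iSf   [S ::= i S f]
iSf ⇒ iiSff   [S ::= i S f]
iiSff ⇒ iiiSfff   [S ::= i S f]
iiiSfff ⇒ iiifYfff   [S ::= f Y]
iiifYfff ⇒ iiifiYfff   [Y ::= i Y]
iiifiYfff ⇒ iiifiiYfff   [Y ::= i Y]
iiifiiYfff ⇒ iiifiiiYfff   [Y ::= i Y]
iiifiiiYfff ⇒ iiifiiiifff   [Y ::= i]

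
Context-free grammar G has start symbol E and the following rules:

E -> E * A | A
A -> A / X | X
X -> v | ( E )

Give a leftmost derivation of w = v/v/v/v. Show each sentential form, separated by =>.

E => A => A/X => A/X/X => A/X/X/X => X/X/X/X => v/X/X/X => v/v/X/X => v/v/v/X => v/v/v/v

E => A   [E -> A]
A => A/X   [A -> A / X]
A/X => A/X/X   [A -> A / X]
A/X/X => A/X/X/X   [A -> A / X]
A/X/X/X => X/X/X/X   [A -> X]
X/X/X/X => v/X/X/X   [X -> v]
v/X/X/X => v/v/X/X   [X -> v]
v/v/X/X => v/v/v/X   [X -> v]
v/v/v/X => v/v/v/v   [X -> v]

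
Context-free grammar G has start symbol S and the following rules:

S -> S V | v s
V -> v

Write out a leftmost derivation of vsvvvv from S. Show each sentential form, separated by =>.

S=>SV=>SVV=>SVVV=>SVVVV=>vsVVVV=>vsvVVV=>vsvvVV=>vsvvvV=>vsvvvv

S => SV   [S -> S V]
SV => SVV   [S -> S V]
SVV => SVVV   [S -> S V]
SVVV => SVVVV   [S -> S V]
SVVVV => vsVVVV   [S -> v s]
vsVVVV => vsvVVV   [V -> v]
vsvVVV => vsvvVV   [V -> v]
vsvvVV => vsvvvV   [V -> v]
vsvvvV => vsvvvv   [V -> v]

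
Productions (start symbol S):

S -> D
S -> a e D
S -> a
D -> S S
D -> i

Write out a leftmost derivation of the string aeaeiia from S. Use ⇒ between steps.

S ⇒ aeD   [S -> a e D]
aeD ⇒ aeSS   [D -> S S]
aeSS ⇒ aeaeDS   [S -> a e D]
aeaeDS ⇒ aeaeSSS   [D -> S S]
aeaeSSS ⇒ aeaeDSS   [S -> D]
aeaeDSS ⇒ aeaeiSS   [D -> i]
aeaeiSS ⇒ aeaeiDS   [S -> D]
aeaeiDS ⇒ aeaeiiS   [D -> i]
aeaeiiS ⇒ aeaeiia   [S -> a]

S ⇒ aeD ⇒ aeSS ⇒ aeaeDS ⇒ aeaeSSS ⇒ aeaeDSS ⇒ aeaeiSS ⇒ aeaeiDS ⇒ aeaeiiS ⇒ aeaeiia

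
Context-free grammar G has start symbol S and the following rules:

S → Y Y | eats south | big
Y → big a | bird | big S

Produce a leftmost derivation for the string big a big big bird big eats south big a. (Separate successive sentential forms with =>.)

S => Y Y   [S → Y Y]
Y Y => big a Y   [Y → big a]
big a Y => big a big S   [Y → big S]
big a big S => big a big Y Y   [S → Y Y]
big a big Y Y => big a big big S Y   [Y → big S]
big a big big S Y => big a big big Y Y Y   [S → Y Y]
big a big big Y Y Y => big a big big bird Y Y   [Y → bird]
big a big big bird Y Y => big a big big bird big S Y   [Y → big S]
big a big big bird big S Y => big a big big bird big eats south Y   [S → eats south]
big a big big bird big eats south Y => big a big big bird big eats south big a   [Y → big a]

S => Y Y => big a Y => big a big S => big a big Y Y => big a big big S Y => big a big big Y Y Y => big a big big bird Y Y => big a big big bird big S Y => big a big big bird big eats south Y => big a big big bird big eats south big a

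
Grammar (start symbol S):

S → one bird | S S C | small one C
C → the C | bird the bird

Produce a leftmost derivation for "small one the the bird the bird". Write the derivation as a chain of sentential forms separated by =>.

S => small one C => small one the C => small one the the C => small one the the bird the bird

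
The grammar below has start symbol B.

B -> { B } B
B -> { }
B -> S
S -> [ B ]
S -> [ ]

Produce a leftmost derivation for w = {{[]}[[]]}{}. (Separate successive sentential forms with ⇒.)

B ⇒ {B}B ⇒ {{B}B}B ⇒ {{S}B}B ⇒ {{[]}B}B ⇒ {{[]}S}B ⇒ {{[]}[B]}B ⇒ {{[]}[S]}B ⇒ {{[]}[[]]}B ⇒ {{[]}[[]]}{}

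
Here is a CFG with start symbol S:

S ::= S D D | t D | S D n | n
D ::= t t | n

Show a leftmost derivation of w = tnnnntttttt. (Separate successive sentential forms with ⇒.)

S ⇒ SDD ⇒ SDDDD ⇒ SDDDDDD ⇒ tDDDDDDD ⇒ tnDDDDDD ⇒ tnnDDDDD ⇒ tnnnDDDD ⇒ tnnnnDDD ⇒ tnnnnttDD ⇒ tnnnnttttD ⇒ tnnnntttttt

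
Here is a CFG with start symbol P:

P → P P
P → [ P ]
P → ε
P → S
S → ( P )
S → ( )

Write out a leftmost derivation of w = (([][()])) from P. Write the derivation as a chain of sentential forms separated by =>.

P => S => (P) => (S) => ((P)) => ((PP)) => (([P]P)) => (([]P)) => (([][P])) => (([][S])) => (([][()]))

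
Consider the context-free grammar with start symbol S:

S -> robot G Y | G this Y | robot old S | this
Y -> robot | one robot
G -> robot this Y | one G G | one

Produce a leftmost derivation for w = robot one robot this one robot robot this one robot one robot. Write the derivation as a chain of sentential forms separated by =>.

S => robot G Y => robot one G G Y => robot one robot this Y G Y => robot one robot this one robot G Y => robot one robot this one robot robot this Y Y => robot one robot this one robot robot this one robot Y => robot one robot this one robot robot this one robot one robot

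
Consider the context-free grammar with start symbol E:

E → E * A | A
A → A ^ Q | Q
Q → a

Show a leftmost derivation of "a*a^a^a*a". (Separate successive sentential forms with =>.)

E => E*A   [E → E * A]
E*A => E*A*A   [E → E * A]
E*A*A => A*A*A   [E → A]
A*A*A => Q*A*A   [A → Q]
Q*A*A => a*A*A   [Q → a]
a*A*A => a*A^Q*A   [A → A ^ Q]
a*A^Q*A => a*A^Q^Q*A   [A → A ^ Q]
a*A^Q^Q*A => a*Q^Q^Q*A   [A → Q]
a*Q^Q^Q*A => a*a^Q^Q*A   [Q → a]
a*a^Q^Q*A => a*a^a^Q*A   [Q → a]
a*a^a^Q*A => a*a^a^a*A   [Q → a]
a*a^a^a*A => a*a^a^a*Q   [A → Q]
a*a^a^a*Q => a*a^a^a*a   [Q → a]

E => E*A => E*A*A => A*A*A => Q*A*A => a*A*A => a*A^Q*A => a*A^Q^Q*A => a*Q^Q^Q*A => a*a^Q^Q*A => a*a^a^Q*A => a*a^a^a*A => a*a^a^a*Q => a*a^a^a*a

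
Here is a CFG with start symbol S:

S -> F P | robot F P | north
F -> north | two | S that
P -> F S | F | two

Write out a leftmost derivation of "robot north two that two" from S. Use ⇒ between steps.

S ⇒ F P ⇒ S that P ⇒ robot F P that P ⇒ robot north P that P ⇒ robot north two that P ⇒ robot north two that two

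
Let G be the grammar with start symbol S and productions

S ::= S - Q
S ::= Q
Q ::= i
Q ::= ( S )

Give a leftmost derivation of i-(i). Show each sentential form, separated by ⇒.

S ⇒ S-Q ⇒ Q-Q ⇒ i-Q ⇒ i-(S) ⇒ i-(Q) ⇒ i-(i)

S ⇒ S-Q   [S ::= S - Q]
S-Q ⇒ Q-Q   [S ::= Q]
Q-Q ⇒ i-Q   [Q ::= i]
i-Q ⇒ i-(S)   [Q ::= ( S )]
i-(S) ⇒ i-(Q)   [S ::= Q]
i-(Q) ⇒ i-(i)   [Q ::= i]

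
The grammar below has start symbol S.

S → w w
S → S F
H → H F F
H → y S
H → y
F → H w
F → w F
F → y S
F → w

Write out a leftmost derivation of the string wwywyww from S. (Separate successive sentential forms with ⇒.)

S ⇒ SF ⇒ SFF ⇒ SFFF ⇒ wwFFF ⇒ wwHwFF ⇒ wwywFF ⇒ wwywHwF ⇒ wwywywF ⇒ wwywyww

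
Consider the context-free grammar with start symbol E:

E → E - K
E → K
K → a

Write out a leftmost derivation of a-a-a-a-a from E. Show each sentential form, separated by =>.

E => E-K => E-K-K => E-K-K-K => E-K-K-K-K => K-K-K-K-K => a-K-K-K-K => a-a-K-K-K => a-a-a-K-K => a-a-a-a-K => a-a-a-a-a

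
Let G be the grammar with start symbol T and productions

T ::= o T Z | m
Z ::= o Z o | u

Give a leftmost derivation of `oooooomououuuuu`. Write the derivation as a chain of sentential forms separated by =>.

T => oTZ => ooTZZ => oooTZZZ => ooooTZZZZ => oooooTZZZZZ => ooooooTZZZZZZ => oooooomZZZZZZ => oooooomoZoZZZZZ => oooooomouoZZZZZ => oooooomououZZZZ => oooooomououuZZZ => oooooomououuuZZ => oooooomououuuuZ => oooooomououuuuu

T => oTZ   [T ::= o T Z]
oTZ => ooTZZ   [T ::= o T Z]
ooTZZ => oooTZZZ   [T ::= o T Z]
oooTZZZ => ooooTZZZZ   [T ::= o T Z]
ooooTZZZZ => oooooTZZZZZ   [T ::= o T Z]
oooooTZZZZZ => ooooooTZZZZZZ   [T ::= o T Z]
ooooooTZZZZZZ => oooooomZZZZZZ   [T ::= m]
oooooomZZZZZZ => oooooomoZoZZZZZ   [Z ::= o Z o]
oooooomoZoZZZZZ => oooooomouoZZZZZ   [Z ::= u]
oooooomouoZZZZZ => oooooomououZZZZ   [Z ::= u]
oooooomououZZZZ => oooooomououuZZZ   [Z ::= u]
oooooomououuZZZ => oooooomououuuZZ   [Z ::= u]
oooooomououuuZZ => oooooomououuuuZ   [Z ::= u]
oooooomououuuuZ => oooooomououuuuu   [Z ::= u]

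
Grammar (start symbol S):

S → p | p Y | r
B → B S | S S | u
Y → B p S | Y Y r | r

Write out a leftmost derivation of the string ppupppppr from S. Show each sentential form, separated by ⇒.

S ⇒ pY   [S → p Y]
pY ⇒ pBpS   [Y → B p S]
pBpS ⇒ pSSpS   [B → S S]
pSSpS ⇒ ppYSpS   [S → p Y]
ppYSpS ⇒ ppBpSSpS   [Y → B p S]
ppBpSSpS ⇒ ppupSSpS   [B → u]
ppupSSpS ⇒ ppuppSpS   [S → p]
ppuppSpS ⇒ ppuppppS   [S → p]
ppuppppS ⇒ ppupppppY   [S → p Y]
ppupppppY ⇒ ppupppppr   [Y → r]

S ⇒ pY ⇒ pBpS ⇒ pSSpS ⇒ ppYSpS ⇒ ppBpSSpS ⇒ ppupSSpS ⇒ ppuppSpS ⇒ ppuppppS ⇒ ppupppppY ⇒ ppupppppr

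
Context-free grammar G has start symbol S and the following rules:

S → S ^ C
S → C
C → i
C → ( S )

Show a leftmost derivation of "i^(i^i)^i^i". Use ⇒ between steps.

S ⇒ S^C ⇒ S^C^C ⇒ S^C^C^C ⇒ C^C^C^C ⇒ i^C^C^C ⇒ i^(S)^C^C ⇒ i^(S^C)^C^C ⇒ i^(C^C)^C^C ⇒ i^(i^C)^C^C ⇒ i^(i^i)^C^C ⇒ i^(i^i)^i^C ⇒ i^(i^i)^i^i

S ⇒ S^C   [S → S ^ C]
S^C ⇒ S^C^C   [S → S ^ C]
S^C^C ⇒ S^C^C^C   [S → S ^ C]
S^C^C^C ⇒ C^C^C^C   [S → C]
C^C^C^C ⇒ i^C^C^C   [C → i]
i^C^C^C ⇒ i^(S)^C^C   [C → ( S )]
i^(S)^C^C ⇒ i^(S^C)^C^C   [S → S ^ C]
i^(S^C)^C^C ⇒ i^(C^C)^C^C   [S → C]
i^(C^C)^C^C ⇒ i^(i^C)^C^C   [C → i]
i^(i^C)^C^C ⇒ i^(i^i)^C^C   [C → i]
i^(i^i)^C^C ⇒ i^(i^i)^i^C   [C → i]
i^(i^i)^i^C ⇒ i^(i^i)^i^i   [C → i]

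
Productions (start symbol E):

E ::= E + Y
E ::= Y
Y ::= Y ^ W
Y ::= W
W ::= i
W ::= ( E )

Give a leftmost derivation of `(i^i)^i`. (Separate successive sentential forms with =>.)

E => Y   [E ::= Y]
Y => Y^W   [Y ::= Y ^ W]
Y^W => W^W   [Y ::= W]
W^W => (E)^W   [W ::= ( E )]
(E)^W => (Y)^W   [E ::= Y]
(Y)^W => (Y^W)^W   [Y ::= Y ^ W]
(Y^W)^W => (W^W)^W   [Y ::= W]
(W^W)^W => (i^W)^W   [W ::= i]
(i^W)^W => (i^i)^W   [W ::= i]
(i^i)^W => (i^i)^i   [W ::= i]

E => Y => Y^W => W^W => (E)^W => (Y)^W => (Y^W)^W => (W^W)^W => (i^W)^W => (i^i)^W => (i^i)^i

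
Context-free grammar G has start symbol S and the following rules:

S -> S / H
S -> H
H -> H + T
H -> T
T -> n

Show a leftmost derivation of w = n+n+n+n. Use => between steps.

S => H => H+T => H+T+T => H+T+T+T => T+T+T+T => n+T+T+T => n+n+T+T => n+n+n+T => n+n+n+n

S => H   [S -> H]
H => H+T   [H -> H + T]
H+T => H+T+T   [H -> H + T]
H+T+T => H+T+T+T   [H -> H + T]
H+T+T+T => T+T+T+T   [H -> T]
T+T+T+T => n+T+T+T   [T -> n]
n+T+T+T => n+n+T+T   [T -> n]
n+n+T+T => n+n+n+T   [T -> n]
n+n+n+T => n+n+n+n   [T -> n]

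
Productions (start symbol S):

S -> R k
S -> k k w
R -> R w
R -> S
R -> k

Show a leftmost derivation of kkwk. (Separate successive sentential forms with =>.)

S=>Rk=>Sk=>kkwk

S => Rk   [S -> R k]
Rk => Sk   [R -> S]
Sk => kkwk   [S -> k k w]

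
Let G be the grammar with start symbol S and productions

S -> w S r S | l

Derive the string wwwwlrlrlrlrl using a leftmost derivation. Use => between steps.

S => wSrS => wwSrSrS => wwwSrSrSrS => wwwwSrSrSrSrS => wwwwlrSrSrSrS => wwwwlrlrSrSrS => wwwwlrlrlrSrS => wwwwlrlrlrlrS => wwwwlrlrlrlrl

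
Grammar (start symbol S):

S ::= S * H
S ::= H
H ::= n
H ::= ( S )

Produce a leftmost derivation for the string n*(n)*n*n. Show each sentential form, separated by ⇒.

S ⇒ S*H ⇒ S*H*H ⇒ S*H*H*H ⇒ H*H*H*H ⇒ n*H*H*H ⇒ n*(S)*H*H ⇒ n*(H)*H*H ⇒ n*(n)*H*H ⇒ n*(n)*n*H ⇒ n*(n)*n*n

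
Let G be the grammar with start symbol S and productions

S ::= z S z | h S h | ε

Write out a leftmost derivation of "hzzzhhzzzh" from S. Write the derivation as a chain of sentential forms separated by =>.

S => hSh   [S ::= h S h]
hSh => hzSzh   [S ::= z S z]
hzSzh => hzzSzzh   [S ::= z S z]
hzzSzzh => hzzzSzzzh   [S ::= z S z]
hzzzSzzzh => hzzzhShzzzh   [S ::= h S h]
hzzzhShzzzh => hzzzhhzzzh   [S ::= ε]

S=>hSh=>hzSzh=>hzzSzzh=>hzzzSzzzh=>hzzzhShzzzh=>hzzzhhzzzh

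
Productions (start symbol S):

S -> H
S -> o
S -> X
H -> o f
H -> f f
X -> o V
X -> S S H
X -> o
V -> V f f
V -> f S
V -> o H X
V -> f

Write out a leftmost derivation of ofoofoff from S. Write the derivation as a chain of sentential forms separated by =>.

S=>X=>SSH=>XSH=>SSHSH=>HSHSH=>ofSHSH=>ofoHSH=>ofoofSH=>ofoofoH=>ofoofoff

S => X   [S -> X]
X => SSH   [X -> S S H]
SSH => XSH   [S -> X]
XSH => SSHSH   [X -> S S H]
SSHSH => HSHSH   [S -> H]
HSHSH => ofSHSH   [H -> o f]
ofSHSH => ofoHSH   [S -> o]
ofoHSH => ofoofSH   [H -> o f]
ofoofSH => ofoofoH   [S -> o]
ofoofoH => ofoofoff   [H -> f f]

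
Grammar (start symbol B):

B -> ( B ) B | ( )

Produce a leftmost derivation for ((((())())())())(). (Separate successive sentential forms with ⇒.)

B ⇒ (B)B ⇒ ((B)B)B ⇒ (((B)B)B)B ⇒ ((((B)B)B)B)B ⇒ ((((())B)B)B)B ⇒ ((((())())B)B)B ⇒ ((((())())())B)B ⇒ ((((())())())())B ⇒ ((((())())())())()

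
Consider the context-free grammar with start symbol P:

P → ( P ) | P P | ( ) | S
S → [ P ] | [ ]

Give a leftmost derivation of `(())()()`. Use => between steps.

P => PP => PPP => (P)PP => (())PP => (())()P => (())()()

P => PP   [P → P P]
PP => PPP   [P → P P]
PPP => (P)PP   [P → ( P )]
(P)PP => (())PP   [P → ( )]
(())PP => (())()P   [P → ( )]
(())()P => (())()()   [P → ( )]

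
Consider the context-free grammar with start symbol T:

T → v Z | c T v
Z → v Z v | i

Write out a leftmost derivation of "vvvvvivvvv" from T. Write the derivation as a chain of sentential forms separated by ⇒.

T⇒vZ⇒vvZv⇒vvvZvv⇒vvvvZvvv⇒vvvvvZvvvv⇒vvvvvivvvv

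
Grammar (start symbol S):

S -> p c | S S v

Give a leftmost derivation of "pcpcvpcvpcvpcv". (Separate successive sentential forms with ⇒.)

S ⇒ SSv ⇒ SSvSv ⇒ SSvSvSv ⇒ SSvSvSvSv ⇒ pcSvSvSvSv ⇒ pcpcvSvSvSv ⇒ pcpcvpcvSvSv ⇒ pcpcvpcvpcvSv ⇒ pcpcvpcvpcvpcv

S ⇒ SSv   [S -> S S v]
SSv ⇒ SSvSv   [S -> S S v]
SSvSv ⇒ SSvSvSv   [S -> S S v]
SSvSvSv ⇒ SSvSvSvSv   [S -> S S v]
SSvSvSvSv ⇒ pcSvSvSvSv   [S -> p c]
pcSvSvSvSv ⇒ pcpcvSvSvSv   [S -> p c]
pcpcvSvSvSv ⇒ pcpcvpcvSvSv   [S -> p c]
pcpcvpcvSvSv ⇒ pcpcvpcvpcvSv   [S -> p c]
pcpcvpcvpcvSv ⇒ pcpcvpcvpcvpcv   [S -> p c]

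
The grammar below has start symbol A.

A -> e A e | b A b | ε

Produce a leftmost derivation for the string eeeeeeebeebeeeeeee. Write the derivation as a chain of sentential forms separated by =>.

A => eAe => eeAee => eeeAeee => eeeeAeeee => eeeeeAeeeee => eeeeeeAeeeeee => eeeeeeeAeeeeeee => eeeeeeebAbeeeeeee => eeeeeeebeAebeeeeeee => eeeeeeebeebeeeeeee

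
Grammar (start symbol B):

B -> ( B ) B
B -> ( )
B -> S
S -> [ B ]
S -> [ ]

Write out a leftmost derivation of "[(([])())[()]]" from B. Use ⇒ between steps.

B ⇒ S ⇒ [B] ⇒ [(B)B] ⇒ [((B)B)B] ⇒ [((S)B)B] ⇒ [(([])B)B] ⇒ [(([])())B] ⇒ [(([])())S] ⇒ [(([])())[B]] ⇒ [(([])())[()]]

B ⇒ S   [B -> S]
S ⇒ [B]   [S -> [ B ]]
[B] ⇒ [(B)B]   [B -> ( B ) B]
[(B)B] ⇒ [((B)B)B]   [B -> ( B ) B]
[((B)B)B] ⇒ [((S)B)B]   [B -> S]
[((S)B)B] ⇒ [(([])B)B]   [S -> [ ]]
[(([])B)B] ⇒ [(([])())B]   [B -> ( )]
[(([])())B] ⇒ [(([])())S]   [B -> S]
[(([])())S] ⇒ [(([])())[B]]   [S -> [ B ]]
[(([])())[B]] ⇒ [(([])())[()]]   [B -> ( )]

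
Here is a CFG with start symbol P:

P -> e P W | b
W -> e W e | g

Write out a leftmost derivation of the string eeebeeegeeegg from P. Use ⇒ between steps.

P ⇒ ePW ⇒ eePWW ⇒ eeePWWW ⇒ eeebWWW ⇒ eeebeWeWW ⇒ eeebeeWeeWW ⇒ eeebeeeWeeeWW ⇒ eeebeeegeeeWW ⇒ eeebeeegeeegW ⇒ eeebeeegeeegg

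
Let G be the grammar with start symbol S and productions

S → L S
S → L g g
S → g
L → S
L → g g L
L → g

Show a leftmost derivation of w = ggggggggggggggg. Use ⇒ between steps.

S ⇒ Lgg ⇒ ggLgg ⇒ ggggLgg ⇒ ggggggLgg ⇒ ggggggSgg ⇒ ggggggLSgg ⇒ gggggggSgg ⇒ gggggggLSgg ⇒ gggggggSSgg ⇒ gggggggLggSgg ⇒ gggggggSggSgg ⇒ ggggggggggSgg ⇒ ggggggggggLgggg ⇒ ggggggggggggggg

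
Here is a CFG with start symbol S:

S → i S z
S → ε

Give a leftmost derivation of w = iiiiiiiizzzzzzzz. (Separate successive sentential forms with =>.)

S=>iSz=>iiSzz=>iiiSzzz=>iiiiSzzzz=>iiiiiSzzzzz=>iiiiiiSzzzzzz=>iiiiiiiSzzzzzzz=>iiiiiiiiSzzzzzzzz=>iiiiiiiizzzzzzzz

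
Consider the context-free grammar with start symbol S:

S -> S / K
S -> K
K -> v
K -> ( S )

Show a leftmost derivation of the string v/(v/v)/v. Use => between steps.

S=>S/K=>S/K/K=>K/K/K=>v/K/K=>v/(S)/K=>v/(S/K)/K=>v/(K/K)/K=>v/(v/K)/K=>v/(v/v)/K=>v/(v/v)/v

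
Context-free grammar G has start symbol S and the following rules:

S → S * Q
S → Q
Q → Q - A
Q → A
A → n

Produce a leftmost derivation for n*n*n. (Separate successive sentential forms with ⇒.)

S⇒S*Q⇒S*Q*Q⇒Q*Q*Q⇒A*Q*Q⇒n*Q*Q⇒n*A*Q⇒n*n*Q⇒n*n*A⇒n*n*n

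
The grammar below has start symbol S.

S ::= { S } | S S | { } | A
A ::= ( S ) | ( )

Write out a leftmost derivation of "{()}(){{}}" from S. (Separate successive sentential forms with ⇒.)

S ⇒ SS ⇒ SSS ⇒ {S}SS ⇒ {A}SS ⇒ {()}SS ⇒ {()}AS ⇒ {()}()S ⇒ {()}(){S} ⇒ {()}(){{}}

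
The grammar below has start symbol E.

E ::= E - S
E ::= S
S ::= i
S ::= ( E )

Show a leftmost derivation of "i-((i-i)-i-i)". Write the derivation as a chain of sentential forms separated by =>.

E => E-S   [E ::= E - S]
E-S => S-S   [E ::= S]
S-S => i-S   [S ::= i]
i-S => i-(E)   [S ::= ( E )]
i-(E) => i-(E-S)   [E ::= E - S]
i-(E-S) => i-(E-S-S)   [E ::= E - S]
i-(E-S-S) => i-(S-S-S)   [E ::= S]
i-(S-S-S) => i-((E)-S-S)   [S ::= ( E )]
i-((E)-S-S) => i-((E-S)-S-S)   [E ::= E - S]
i-((E-S)-S-S) => i-((S-S)-S-S)   [E ::= S]
i-((S-S)-S-S) => i-((i-S)-S-S)   [S ::= i]
i-((i-S)-S-S) => i-((i-i)-S-S)   [S ::= i]
i-((i-i)-S-S) => i-((i-i)-i-S)   [S ::= i]
i-((i-i)-i-S) => i-((i-i)-i-i)   [S ::= i]

E => E-S => S-S => i-S => i-(E) => i-(E-S) => i-(E-S-S) => i-(S-S-S) => i-((E)-S-S) => i-((E-S)-S-S) => i-((S-S)-S-S) => i-((i-S)-S-S) => i-((i-i)-S-S) => i-((i-i)-i-S) => i-((i-i)-i-i)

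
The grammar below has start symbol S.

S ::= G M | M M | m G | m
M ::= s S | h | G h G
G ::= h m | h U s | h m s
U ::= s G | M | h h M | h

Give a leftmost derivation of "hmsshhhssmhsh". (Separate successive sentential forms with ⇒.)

S⇒GM⇒hmsM⇒hmssS⇒hmssGM⇒hmsshUsM⇒hmsshhhMsM⇒hmsshhhsSsM⇒hmsshhhsMMsM⇒hmsshhhssSMsM⇒hmsshhhssmMsM⇒hmsshhhssmhsM⇒hmsshhhssmhsh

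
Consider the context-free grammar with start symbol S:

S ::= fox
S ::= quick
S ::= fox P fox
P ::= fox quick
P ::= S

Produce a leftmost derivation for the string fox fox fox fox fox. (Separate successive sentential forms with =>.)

S => fox P fox   [S ::= fox P fox]
fox P fox => fox S fox   [P ::= S]
fox S fox => fox fox P fox fox   [S ::= fox P fox]
fox fox P fox fox => fox fox S fox fox   [P ::= S]
fox fox S fox fox => fox fox fox fox fox   [S ::= fox]

S => fox P fox => fox S fox => fox fox P fox fox => fox fox S fox fox => fox fox fox fox fox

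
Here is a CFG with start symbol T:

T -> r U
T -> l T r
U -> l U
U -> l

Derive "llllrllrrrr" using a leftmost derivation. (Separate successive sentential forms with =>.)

T => lTr   [T -> l T r]
lTr => llTrr   [T -> l T r]
llTrr => lllTrrr   [T -> l T r]
lllTrrr => llllTrrrr   [T -> l T r]
llllTrrrr => llllrUrrrr   [T -> r U]
llllrUrrrr => llllrlUrrrr   [U -> l U]
llllrlUrrrr => llllrllrrrr   [U -> l]

T=>lTr=>llTrr=>lllTrrr=>llllTrrrr=>llllrUrrrr=>llllrlUrrrr=>llllrllrrrr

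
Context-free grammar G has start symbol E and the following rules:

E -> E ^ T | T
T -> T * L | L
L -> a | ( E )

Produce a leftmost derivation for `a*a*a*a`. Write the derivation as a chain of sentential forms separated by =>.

E=>T=>T*L=>T*L*L=>T*L*L*L=>L*L*L*L=>a*L*L*L=>a*a*L*L=>a*a*a*L=>a*a*a*a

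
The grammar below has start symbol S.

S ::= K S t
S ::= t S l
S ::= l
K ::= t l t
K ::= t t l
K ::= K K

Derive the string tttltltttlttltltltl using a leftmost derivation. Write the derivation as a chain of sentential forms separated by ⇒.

S ⇒ tSl ⇒ tKStl ⇒ tKKStl ⇒ tKKKStl ⇒ tKKKKStl ⇒ tKKKKKStl ⇒ tttlKKKKStl ⇒ tttltltKKKStl ⇒ tttltltttlKKStl ⇒ tttltltttlttlKStl ⇒ tttltltttlttltltStl ⇒ tttltltttlttltltltl

S ⇒ tSl   [S ::= t S l]
tSl ⇒ tKStl   [S ::= K S t]
tKStl ⇒ tKKStl   [K ::= K K]
tKKStl ⇒ tKKKStl   [K ::= K K]
tKKKStl ⇒ tKKKKStl   [K ::= K K]
tKKKKStl ⇒ tKKKKKStl   [K ::= K K]
tKKKKKStl ⇒ tttlKKKKStl   [K ::= t t l]
tttlKKKKStl ⇒ tttltltKKKStl   [K ::= t l t]
tttltltKKKStl ⇒ tttltltttlKKStl   [K ::= t t l]
tttltltttlKKStl ⇒ tttltltttlttlKStl   [K ::= t t l]
tttltltttlttlKStl ⇒ tttltltttlttltltStl   [K ::= t l t]
tttltltttlttltltStl ⇒ tttltltttlttltltltl   [S ::= l]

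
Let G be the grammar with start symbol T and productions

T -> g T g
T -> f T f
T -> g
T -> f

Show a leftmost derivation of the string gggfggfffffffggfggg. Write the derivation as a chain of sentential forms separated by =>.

T => gTg   [T -> g T g]
gTg => ggTgg   [T -> g T g]
ggTgg => gggTggg   [T -> g T g]
gggTggg => gggfTfggg   [T -> f T f]
gggfTfggg => gggfgTgfggg   [T -> g T g]
gggfgTgfggg => gggfggTggfggg   [T -> g T g]
gggfggTggfggg => gggfggfTfggfggg   [T -> f T f]
gggfggfTfggfggg => gggfggffTffggfggg   [T -> f T f]
gggfggffTffggfggg => gggfggfffTfffggfggg   [T -> f T f]
gggfggfffTfffggfggg => gggfggfffffffggfggg   [T -> f]

T => gTg => ggTgg => gggTggg => gggfTfggg => gggfgTgfggg => gggfggTggfggg => gggfggfTfggfggg => gggfggffTffggfggg => gggfggfffTfffggfggg => gggfggfffffffggfggg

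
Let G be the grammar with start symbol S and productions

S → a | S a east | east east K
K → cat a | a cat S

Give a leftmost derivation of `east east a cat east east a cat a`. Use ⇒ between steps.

S ⇒ east east K ⇒ east east a cat S ⇒ east east a cat east east K ⇒ east east a cat east east a cat S ⇒ east east a cat east east a cat a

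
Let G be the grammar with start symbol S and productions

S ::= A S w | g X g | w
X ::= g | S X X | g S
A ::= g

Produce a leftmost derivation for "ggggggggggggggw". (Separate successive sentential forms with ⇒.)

S ⇒ ASw ⇒ gSw ⇒ ggXgw ⇒ gggSgw ⇒ ggggXggw ⇒ ggggSXXggw ⇒ gggggXgXXggw ⇒ ggggggSgXXggw ⇒ gggggggXggXXggw ⇒ ggggggggggXXggw ⇒ gggggggggggXggw ⇒ ggggggggggggggw

S ⇒ ASw   [S ::= A S w]
ASw ⇒ gSw   [A ::= g]
gSw ⇒ ggXgw   [S ::= g X g]
ggXgw ⇒ gggSgw   [X ::= g S]
gggSgw ⇒ ggggXggw   [S ::= g X g]
ggggXggw ⇒ ggggSXXggw   [X ::= S X X]
ggggSXXggw ⇒ gggggXgXXggw   [S ::= g X g]
gggggXgXXggw ⇒ ggggggSgXXggw   [X ::= g S]
ggggggSgXXggw ⇒ gggggggXggXXggw   [S ::= g X g]
gggggggXggXXggw ⇒ ggggggggggXXggw   [X ::= g]
ggggggggggXXggw ⇒ gggggggggggXggw   [X ::= g]
gggggggggggXggw ⇒ ggggggggggggggw   [X ::= g]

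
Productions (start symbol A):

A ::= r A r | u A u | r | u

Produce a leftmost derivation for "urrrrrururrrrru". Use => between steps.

A => uAu => urAru => urrArru => urrrArrru => urrrrArrrru => urrrrrArrrrru => urrrrruAurrrrru => urrrrrururrrrru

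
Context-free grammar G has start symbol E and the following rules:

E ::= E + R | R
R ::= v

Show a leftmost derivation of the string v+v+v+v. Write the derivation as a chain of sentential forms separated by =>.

E => E+R => E+R+R => E+R+R+R => R+R+R+R => v+R+R+R => v+v+R+R => v+v+v+R => v+v+v+v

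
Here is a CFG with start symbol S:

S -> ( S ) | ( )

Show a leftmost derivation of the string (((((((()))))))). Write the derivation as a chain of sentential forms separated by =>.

S => (S) => ((S)) => (((S))) => ((((S)))) => (((((S))))) => ((((((S)))))) => (((((((S))))))) => (((((((())))))))

S => (S)   [S -> ( S )]
(S) => ((S))   [S -> ( S )]
((S)) => (((S)))   [S -> ( S )]
(((S))) => ((((S))))   [S -> ( S )]
((((S)))) => (((((S)))))   [S -> ( S )]
(((((S))))) => ((((((S))))))   [S -> ( S )]
((((((S)))))) => (((((((S)))))))   [S -> ( S )]
(((((((S))))))) => (((((((())))))))   [S -> ( )]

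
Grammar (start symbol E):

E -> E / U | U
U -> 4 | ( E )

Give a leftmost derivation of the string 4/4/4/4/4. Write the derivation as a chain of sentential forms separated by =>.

E => E/U => E/U/U => E/U/U/U => E/U/U/U/U => U/U/U/U/U => 4/U/U/U/U => 4/4/U/U/U => 4/4/4/U/U => 4/4/4/4/U => 4/4/4/4/4

E => E/U   [E -> E / U]
E/U => E/U/U   [E -> E / U]
E/U/U => E/U/U/U   [E -> E / U]
E/U/U/U => E/U/U/U/U   [E -> E / U]
E/U/U/U/U => U/U/U/U/U   [E -> U]
U/U/U/U/U => 4/U/U/U/U   [U -> 4]
4/U/U/U/U => 4/4/U/U/U   [U -> 4]
4/4/U/U/U => 4/4/4/U/U   [U -> 4]
4/4/4/U/U => 4/4/4/4/U   [U -> 4]
4/4/4/4/U => 4/4/4/4/4   [U -> 4]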